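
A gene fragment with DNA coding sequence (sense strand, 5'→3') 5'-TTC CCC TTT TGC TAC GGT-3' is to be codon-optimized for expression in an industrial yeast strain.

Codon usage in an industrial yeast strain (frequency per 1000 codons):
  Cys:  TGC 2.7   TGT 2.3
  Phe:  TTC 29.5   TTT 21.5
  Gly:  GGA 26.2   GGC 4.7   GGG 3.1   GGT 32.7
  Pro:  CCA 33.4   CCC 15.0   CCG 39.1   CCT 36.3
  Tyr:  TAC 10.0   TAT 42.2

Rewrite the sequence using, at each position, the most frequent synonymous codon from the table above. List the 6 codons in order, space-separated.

Codon 1 (Phe): best is TTC at 29.5.
Codon 2 (Pro): best is CCG at 39.1.
Codon 3 (Phe): best is TTC at 29.5.
Codon 4 (Cys): best is TGC at 2.7.
Codon 5 (Tyr): best is TAT at 42.2.
Codon 6 (Gly): best is GGT at 32.7.

TTC CCG TTC TGC TAT GGT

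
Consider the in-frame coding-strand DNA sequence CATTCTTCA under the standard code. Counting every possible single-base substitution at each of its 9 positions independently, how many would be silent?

Codon 1 (CAT, His): 1 synonymous substitution.
Codon 2 (TCT, Ser): 3 synonymous substitutions.
Codon 3 (TCA, Ser): 3 synonymous substitutions.
Total: 1 + 3 + 3 = 7.

7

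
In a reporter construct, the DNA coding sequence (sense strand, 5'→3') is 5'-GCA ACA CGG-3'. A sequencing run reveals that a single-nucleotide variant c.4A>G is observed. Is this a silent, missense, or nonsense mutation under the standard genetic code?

missense

Position 4 falls in codon 2: ACA → Thr.
After the substitution the codon is GCA → Ala.
Thr ≠ Ala, so this is a missense mutation.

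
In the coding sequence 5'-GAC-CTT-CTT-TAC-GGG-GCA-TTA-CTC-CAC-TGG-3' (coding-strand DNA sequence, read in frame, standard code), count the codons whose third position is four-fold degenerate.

Codon 1 GAC (Asp): third position 2-fold.
Codon 2 CTT (Leu): third position 4-fold.
Codon 3 CTT (Leu): third position 4-fold.
Codon 4 TAC (Tyr): third position 2-fold.
Codon 5 GGG (Gly): third position 4-fold.
Codon 6 GCA (Ala): third position 4-fold.
Codon 7 TTA (Leu): third position 2-fold.
Codon 8 CTC (Leu): third position 4-fold.
Codon 9 CAC (His): third position 2-fold.
Codon 10 TGG (Trp): third position 1-fold.
Four-fold degenerate third positions: 5.

5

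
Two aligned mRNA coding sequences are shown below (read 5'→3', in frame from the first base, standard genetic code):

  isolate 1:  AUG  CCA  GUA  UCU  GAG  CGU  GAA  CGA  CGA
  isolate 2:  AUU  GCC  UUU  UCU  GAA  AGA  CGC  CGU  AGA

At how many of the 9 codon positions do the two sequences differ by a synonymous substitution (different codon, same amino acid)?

4

Codon 1: AUG Met / AUU Ile — nonsynonymous.
Codon 2: CCA Pro / GCC Ala — nonsynonymous.
Codon 3: GUA Val / UUU Phe — nonsynonymous.
Codon 4: UCU Ser / UCU Ser — identical.
Codon 5: GAG Glu / GAA Glu — synonymous.
Codon 6: CGU Arg / AGA Arg — synonymous.
Codon 7: GAA Glu / CGC Arg — nonsynonymous.
Codon 8: CGA Arg / CGU Arg — synonymous.
Codon 9: CGA Arg / AGA Arg — synonymous.
Synonymous differences: 4.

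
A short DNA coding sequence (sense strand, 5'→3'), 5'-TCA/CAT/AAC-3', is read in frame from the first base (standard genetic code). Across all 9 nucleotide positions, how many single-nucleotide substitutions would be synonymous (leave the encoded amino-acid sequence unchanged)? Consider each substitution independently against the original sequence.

5

Codon 1 (TCA, Ser): 3 synonymous substitutions.
Codon 2 (CAT, His): 1 synonymous substitution.
Codon 3 (AAC, Asn): 1 synonymous substitution.
Total: 3 + 1 + 1 = 5.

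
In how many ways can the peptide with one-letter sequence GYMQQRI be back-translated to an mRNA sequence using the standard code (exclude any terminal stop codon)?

576

Gly: 4 codons.
Tyr: 2 codons.
Met: 1 codon.
Gln: 2 codons.
Gln: 2 codons.
Arg: 6 codons.
Ile: 3 codons.
4 × 2 × 1 × 2 × 2 × 6 × 3 = 576.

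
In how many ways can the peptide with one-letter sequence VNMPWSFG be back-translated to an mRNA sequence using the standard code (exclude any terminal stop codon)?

1536

Val: 4 codons.
Asn: 2 codons.
Met: 1 codon.
Pro: 4 codons.
Trp: 1 codon.
Ser: 6 codons.
Phe: 2 codons.
Gly: 4 codons.
4 × 2 × 1 × 4 × 1 × 6 × 2 × 4 = 1536.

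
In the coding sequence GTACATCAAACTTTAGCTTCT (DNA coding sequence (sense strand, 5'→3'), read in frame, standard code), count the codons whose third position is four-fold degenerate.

Codon 1 GTA (Val): third position 4-fold.
Codon 2 CAT (His): third position 2-fold.
Codon 3 CAA (Gln): third position 2-fold.
Codon 4 ACT (Thr): third position 4-fold.
Codon 5 TTA (Leu): third position 2-fold.
Codon 6 GCT (Ala): third position 4-fold.
Codon 7 TCT (Ser): third position 4-fold.
Four-fold degenerate third positions: 4.

4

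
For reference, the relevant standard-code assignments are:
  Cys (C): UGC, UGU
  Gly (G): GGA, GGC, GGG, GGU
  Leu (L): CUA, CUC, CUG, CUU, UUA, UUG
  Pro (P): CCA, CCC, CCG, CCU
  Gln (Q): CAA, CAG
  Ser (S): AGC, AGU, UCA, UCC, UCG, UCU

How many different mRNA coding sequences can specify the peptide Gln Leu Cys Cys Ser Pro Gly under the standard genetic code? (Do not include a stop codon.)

4608

Gln: 2 codons.
Leu: 6 codons.
Cys: 2 codons.
Cys: 2 codons.
Ser: 6 codons.
Pro: 4 codons.
Gly: 4 codons.
2 × 6 × 2 × 2 × 6 × 4 × 4 = 4608.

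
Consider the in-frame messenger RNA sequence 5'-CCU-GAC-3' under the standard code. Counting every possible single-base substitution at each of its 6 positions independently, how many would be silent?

Codon 1 (CCU, Pro): 3 synonymous substitutions.
Codon 2 (GAC, Asp): 1 synonymous substitution.
Total: 3 + 1 = 4.

4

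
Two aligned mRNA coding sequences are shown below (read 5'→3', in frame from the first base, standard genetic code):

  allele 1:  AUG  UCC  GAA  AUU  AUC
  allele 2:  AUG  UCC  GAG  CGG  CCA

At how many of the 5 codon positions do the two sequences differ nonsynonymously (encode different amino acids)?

2

Codon 1: AUG Met / AUG Met — identical.
Codon 2: UCC Ser / UCC Ser — identical.
Codon 3: GAA Glu / GAG Glu — synonymous.
Codon 4: AUU Ile / CGG Arg — nonsynonymous.
Codon 5: AUC Ile / CCA Pro — nonsynonymous.
Nonsynonymous differences: 2.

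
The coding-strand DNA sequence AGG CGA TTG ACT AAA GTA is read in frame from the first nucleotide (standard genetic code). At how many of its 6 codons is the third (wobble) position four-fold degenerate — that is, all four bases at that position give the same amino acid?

Codon 1 AGG (Arg): third position 2-fold.
Codon 2 CGA (Arg): third position 4-fold.
Codon 3 TTG (Leu): third position 2-fold.
Codon 4 ACT (Thr): third position 4-fold.
Codon 5 AAA (Lys): third position 2-fold.
Codon 6 GTA (Val): third position 4-fold.
Four-fold degenerate third positions: 3.

3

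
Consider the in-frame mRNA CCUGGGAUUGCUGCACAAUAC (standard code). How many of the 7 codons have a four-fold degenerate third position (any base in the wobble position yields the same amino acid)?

4

Codon 1 CCU (Pro): third position 4-fold.
Codon 2 GGG (Gly): third position 4-fold.
Codon 3 AUU (Ile): third position 3-fold.
Codon 4 GCU (Ala): third position 4-fold.
Codon 5 GCA (Ala): third position 4-fold.
Codon 6 CAA (Gln): third position 2-fold.
Codon 7 UAC (Tyr): third position 2-fold.
Four-fold degenerate third positions: 4.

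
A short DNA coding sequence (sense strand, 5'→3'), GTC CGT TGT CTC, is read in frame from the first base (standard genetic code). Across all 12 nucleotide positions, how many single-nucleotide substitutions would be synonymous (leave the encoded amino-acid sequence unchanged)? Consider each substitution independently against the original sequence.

10

Codon 1 (GTC, Val): 3 synonymous substitutions.
Codon 2 (CGT, Arg): 3 synonymous substitutions.
Codon 3 (TGT, Cys): 1 synonymous substitution.
Codon 4 (CTC, Leu): 3 synonymous substitutions.
Total: 3 + 3 + 1 + 3 = 10.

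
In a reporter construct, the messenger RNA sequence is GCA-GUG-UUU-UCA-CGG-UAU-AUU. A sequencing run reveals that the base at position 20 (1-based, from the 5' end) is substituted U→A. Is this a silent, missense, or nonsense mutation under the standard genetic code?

Position 20 falls in codon 7: AUU → Ile.
After the substitution the codon is AAU → Asn.
Ile ≠ Asn, so this is a missense mutation.

missense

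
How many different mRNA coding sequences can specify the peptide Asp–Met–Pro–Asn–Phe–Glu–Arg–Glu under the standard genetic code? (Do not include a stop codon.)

768

Asp: 2 codons.
Met: 1 codon.
Pro: 4 codons.
Asn: 2 codons.
Phe: 2 codons.
Glu: 2 codons.
Arg: 6 codons.
Glu: 2 codons.
2 × 1 × 4 × 2 × 2 × 2 × 6 × 2 = 768.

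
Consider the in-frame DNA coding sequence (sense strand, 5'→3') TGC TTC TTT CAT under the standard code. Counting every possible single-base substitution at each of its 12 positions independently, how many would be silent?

4

Codon 1 (TGC, Cys): 1 synonymous substitution.
Codon 2 (TTC, Phe): 1 synonymous substitution.
Codon 3 (TTT, Phe): 1 synonymous substitution.
Codon 4 (CAT, His): 1 synonymous substitution.
Total: 1 + 1 + 1 + 1 = 4.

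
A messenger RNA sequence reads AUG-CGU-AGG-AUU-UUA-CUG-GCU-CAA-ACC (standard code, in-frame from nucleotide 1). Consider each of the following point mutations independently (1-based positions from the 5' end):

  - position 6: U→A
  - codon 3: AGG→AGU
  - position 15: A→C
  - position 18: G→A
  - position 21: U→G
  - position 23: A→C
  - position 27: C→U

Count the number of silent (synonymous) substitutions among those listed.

Codon 2: CGU (Arg) → CGA (Arg) — synonymous.
Codon 3: AGG (Arg) → AGU (Ser) — missense.
Codon 5: UUA (Leu) → UUC (Phe) — missense.
Codon 6: CUG (Leu) → CUA (Leu) — synonymous.
Codon 7: GCU (Ala) → GCG (Ala) — synonymous.
Codon 8: CAA (Gln) → CCA (Pro) — missense.
Codon 9: ACC (Thr) → ACU (Thr) — synonymous.
Synonymous: 4 of 7.

4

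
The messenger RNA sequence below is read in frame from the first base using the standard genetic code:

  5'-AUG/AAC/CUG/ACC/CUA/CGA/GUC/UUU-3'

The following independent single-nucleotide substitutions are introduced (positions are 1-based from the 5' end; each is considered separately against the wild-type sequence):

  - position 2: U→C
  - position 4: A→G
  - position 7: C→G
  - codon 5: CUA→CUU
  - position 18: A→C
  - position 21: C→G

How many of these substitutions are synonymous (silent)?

Codon 1: AUG (Met) → ACG (Thr) — missense.
Codon 2: AAC (Asn) → GAC (Asp) — missense.
Codon 3: CUG (Leu) → GUG (Val) — missense.
Codon 5: CUA (Leu) → CUU (Leu) — synonymous.
Codon 6: CGA (Arg) → CGC (Arg) — synonymous.
Codon 7: GUC (Val) → GUG (Val) — synonymous.
Synonymous: 3 of 6.

3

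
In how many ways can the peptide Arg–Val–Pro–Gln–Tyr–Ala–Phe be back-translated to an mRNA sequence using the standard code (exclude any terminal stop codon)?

Arg: 6 codons.
Val: 4 codons.
Pro: 4 codons.
Gln: 2 codons.
Tyr: 2 codons.
Ala: 4 codons.
Phe: 2 codons.
6 × 4 × 4 × 2 × 2 × 4 × 2 = 3072.

3072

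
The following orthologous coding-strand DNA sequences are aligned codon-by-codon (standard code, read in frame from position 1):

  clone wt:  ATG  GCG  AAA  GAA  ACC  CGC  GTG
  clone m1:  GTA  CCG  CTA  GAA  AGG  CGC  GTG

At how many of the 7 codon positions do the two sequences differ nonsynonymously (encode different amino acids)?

Codon 1: ATG Met / GTA Val — nonsynonymous.
Codon 2: GCG Ala / CCG Pro — nonsynonymous.
Codon 3: AAA Lys / CTA Leu — nonsynonymous.
Codon 4: GAA Glu / GAA Glu — identical.
Codon 5: ACC Thr / AGG Arg — nonsynonymous.
Codon 6: CGC Arg / CGC Arg — identical.
Codon 7: GTG Val / GTG Val — identical.
Nonsynonymous differences: 4.

4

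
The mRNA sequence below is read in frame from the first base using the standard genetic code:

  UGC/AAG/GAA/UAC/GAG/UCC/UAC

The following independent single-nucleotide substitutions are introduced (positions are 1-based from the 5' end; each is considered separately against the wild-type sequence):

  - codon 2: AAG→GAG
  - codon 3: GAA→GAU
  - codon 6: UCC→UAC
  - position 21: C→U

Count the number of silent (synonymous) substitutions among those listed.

1

Codon 2: AAG (Lys) → GAG (Glu) — missense.
Codon 3: GAA (Glu) → GAU (Asp) — missense.
Codon 6: UCC (Ser) → UAC (Tyr) — missense.
Codon 7: UAC (Tyr) → UAU (Tyr) — synonymous.
Synonymous: 1 of 4.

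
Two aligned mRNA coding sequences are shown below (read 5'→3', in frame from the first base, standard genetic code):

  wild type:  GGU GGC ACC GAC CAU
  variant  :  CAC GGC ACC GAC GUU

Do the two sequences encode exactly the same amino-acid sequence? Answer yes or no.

Codon 1: GGU Gly / CAC His — nonsynonymous.
Codon 2: GGC Gly / GGC Gly — identical.
Codon 3: ACC Thr / ACC Thr — identical.
Codon 4: GAC Asp / GAC Asp — identical.
Codon 5: CAU His / GUU Val — nonsynonymous.
Nonsynonymous differences: 2 → different protein.

no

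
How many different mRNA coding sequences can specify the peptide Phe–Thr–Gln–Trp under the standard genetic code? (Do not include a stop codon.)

16

Phe: 2 codons.
Thr: 4 codons.
Gln: 2 codons.
Trp: 1 codon.
2 × 4 × 2 × 1 = 16.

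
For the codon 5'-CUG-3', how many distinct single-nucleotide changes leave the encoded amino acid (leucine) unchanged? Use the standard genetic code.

4

Position 1: UUG → 1 synonymous.
Position 2: none → 0 synonymous.
Position 3: CUU, CUC, CUA → 3 synonymous.
Total: 1 + 0 + 3 = 4.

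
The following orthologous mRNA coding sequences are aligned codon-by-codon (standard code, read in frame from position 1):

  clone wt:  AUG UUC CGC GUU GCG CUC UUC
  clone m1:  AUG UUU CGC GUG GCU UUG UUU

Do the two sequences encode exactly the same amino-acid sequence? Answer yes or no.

Codon 1: AUG Met / AUG Met — identical.
Codon 2: UUC Phe / UUU Phe — synonymous.
Codon 3: CGC Arg / CGC Arg — identical.
Codon 4: GUU Val / GUG Val — synonymous.
Codon 5: GCG Ala / GCU Ala — synonymous.
Codon 6: CUC Leu / UUG Leu — synonymous.
Codon 7: UUC Phe / UUU Phe — synonymous.
Nonsynonymous differences: 0 → same protein.

yes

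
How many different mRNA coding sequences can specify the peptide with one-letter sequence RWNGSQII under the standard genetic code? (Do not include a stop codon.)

Arg: 6 codons.
Trp: 1 codon.
Asn: 2 codons.
Gly: 4 codons.
Ser: 6 codons.
Gln: 2 codons.
Ile: 3 codons.
Ile: 3 codons.
6 × 1 × 2 × 4 × 6 × 2 × 3 × 3 = 5184.

5184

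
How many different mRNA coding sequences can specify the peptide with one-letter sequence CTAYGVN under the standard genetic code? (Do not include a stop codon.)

Cys: 2 codons.
Thr: 4 codons.
Ala: 4 codons.
Tyr: 2 codons.
Gly: 4 codons.
Val: 4 codons.
Asn: 2 codons.
2 × 4 × 4 × 2 × 4 × 4 × 2 = 2048.

2048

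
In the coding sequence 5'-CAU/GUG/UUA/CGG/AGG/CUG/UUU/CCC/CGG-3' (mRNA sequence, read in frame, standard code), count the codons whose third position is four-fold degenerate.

5

Codon 1 CAU (His): third position 2-fold.
Codon 2 GUG (Val): third position 4-fold.
Codon 3 UUA (Leu): third position 2-fold.
Codon 4 CGG (Arg): third position 4-fold.
Codon 5 AGG (Arg): third position 2-fold.
Codon 6 CUG (Leu): third position 4-fold.
Codon 7 UUU (Phe): third position 2-fold.
Codon 8 CCC (Pro): third position 4-fold.
Codon 9 CGG (Arg): third position 4-fold.
Four-fold degenerate third positions: 5.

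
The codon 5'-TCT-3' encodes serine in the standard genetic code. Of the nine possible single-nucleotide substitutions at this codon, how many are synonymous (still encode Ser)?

3

Position 1: none → 0 synonymous.
Position 2: none → 0 synonymous.
Position 3: TCC, TCA, TCG → 3 synonymous.
Total: 0 + 0 + 3 = 3.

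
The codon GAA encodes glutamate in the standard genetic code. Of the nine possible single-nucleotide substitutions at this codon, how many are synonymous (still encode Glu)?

Position 1: none → 0 synonymous.
Position 2: none → 0 synonymous.
Position 3: GAG → 1 synonymous.
Total: 0 + 0 + 1 = 1.

1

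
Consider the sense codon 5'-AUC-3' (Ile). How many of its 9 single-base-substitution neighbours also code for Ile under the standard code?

2

Position 1: none → 0 synonymous.
Position 2: none → 0 synonymous.
Position 3: AUU, AUA → 2 synonymous.
Total: 0 + 0 + 2 = 2.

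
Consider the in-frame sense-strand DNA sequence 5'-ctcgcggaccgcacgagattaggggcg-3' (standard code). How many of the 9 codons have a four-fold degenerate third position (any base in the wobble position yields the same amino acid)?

Codon 1 CTC (Leu): third position 4-fold.
Codon 2 GCG (Ala): third position 4-fold.
Codon 3 GAC (Asp): third position 2-fold.
Codon 4 CGC (Arg): third position 4-fold.
Codon 5 ACG (Thr): third position 4-fold.
Codon 6 AGA (Arg): third position 2-fold.
Codon 7 TTA (Leu): third position 2-fold.
Codon 8 GGG (Gly): third position 4-fold.
Codon 9 GCG (Ala): third position 4-fold.
Four-fold degenerate third positions: 6.

6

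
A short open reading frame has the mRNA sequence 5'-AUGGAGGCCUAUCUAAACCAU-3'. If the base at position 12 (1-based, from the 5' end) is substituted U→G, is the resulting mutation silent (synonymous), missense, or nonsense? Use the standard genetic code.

nonsense

Position 12 falls in codon 4: UAU → Tyr.
After the substitution the codon is UAG → Stop.
The new codon is a stop codon, so this is a nonsense mutation.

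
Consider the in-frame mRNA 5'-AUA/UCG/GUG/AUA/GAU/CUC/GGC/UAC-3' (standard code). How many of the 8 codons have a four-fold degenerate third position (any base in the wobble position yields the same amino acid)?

Codon 1 AUA (Ile): third position 3-fold.
Codon 2 UCG (Ser): third position 4-fold.
Codon 3 GUG (Val): third position 4-fold.
Codon 4 AUA (Ile): third position 3-fold.
Codon 5 GAU (Asp): third position 2-fold.
Codon 6 CUC (Leu): third position 4-fold.
Codon 7 GGC (Gly): third position 4-fold.
Codon 8 UAC (Tyr): third position 2-fold.
Four-fold degenerate third positions: 4.

4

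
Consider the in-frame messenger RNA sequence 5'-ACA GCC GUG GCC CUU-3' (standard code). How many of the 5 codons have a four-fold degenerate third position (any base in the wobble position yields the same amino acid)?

Codon 1 ACA (Thr): third position 4-fold.
Codon 2 GCC (Ala): third position 4-fold.
Codon 3 GUG (Val): third position 4-fold.
Codon 4 GCC (Ala): third position 4-fold.
Codon 5 CUU (Leu): third position 4-fold.
Four-fold degenerate third positions: 5.

5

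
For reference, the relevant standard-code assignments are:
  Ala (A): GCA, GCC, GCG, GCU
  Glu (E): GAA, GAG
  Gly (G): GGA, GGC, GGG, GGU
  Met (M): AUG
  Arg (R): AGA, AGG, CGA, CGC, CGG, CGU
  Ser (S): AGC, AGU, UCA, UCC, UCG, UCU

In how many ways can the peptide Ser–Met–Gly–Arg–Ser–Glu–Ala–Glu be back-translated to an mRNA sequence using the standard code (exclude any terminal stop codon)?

13824

Ser: 6 codons.
Met: 1 codon.
Gly: 4 codons.
Arg: 6 codons.
Ser: 6 codons.
Glu: 2 codons.
Ala: 4 codons.
Glu: 2 codons.
6 × 1 × 4 × 6 × 6 × 2 × 4 × 2 = 13824.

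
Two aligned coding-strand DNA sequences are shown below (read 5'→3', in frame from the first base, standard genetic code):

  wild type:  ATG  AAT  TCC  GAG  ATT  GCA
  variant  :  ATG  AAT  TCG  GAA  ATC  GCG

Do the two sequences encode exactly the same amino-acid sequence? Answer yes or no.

yes

Codon 1: ATG Met / ATG Met — identical.
Codon 2: AAT Asn / AAT Asn — identical.
Codon 3: TCC Ser / TCG Ser — synonymous.
Codon 4: GAG Glu / GAA Glu — synonymous.
Codon 5: ATT Ile / ATC Ile — synonymous.
Codon 6: GCA Ala / GCG Ala — synonymous.
Nonsynonymous differences: 0 → same protein.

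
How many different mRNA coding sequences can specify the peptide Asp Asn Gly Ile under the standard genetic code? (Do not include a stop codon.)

48

Asp: 2 codons.
Asn: 2 codons.
Gly: 4 codons.
Ile: 3 codons.
2 × 2 × 4 × 3 = 48.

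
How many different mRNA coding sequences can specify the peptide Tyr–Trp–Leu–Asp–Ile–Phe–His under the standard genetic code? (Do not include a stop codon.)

288

Tyr: 2 codons.
Trp: 1 codon.
Leu: 6 codons.
Asp: 2 codons.
Ile: 3 codons.
Phe: 2 codons.
His: 2 codons.
2 × 1 × 6 × 2 × 3 × 2 × 2 = 288.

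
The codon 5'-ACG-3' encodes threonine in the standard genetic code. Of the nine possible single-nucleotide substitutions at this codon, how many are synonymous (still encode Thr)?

Position 1: none → 0 synonymous.
Position 2: none → 0 synonymous.
Position 3: ACT, ACC, ACA → 3 synonymous.
Total: 0 + 0 + 3 = 3.

3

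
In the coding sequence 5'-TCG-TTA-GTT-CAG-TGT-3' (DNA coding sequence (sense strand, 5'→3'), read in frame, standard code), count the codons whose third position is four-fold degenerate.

Codon 1 TCG (Ser): third position 4-fold.
Codon 2 TTA (Leu): third position 2-fold.
Codon 3 GTT (Val): third position 4-fold.
Codon 4 CAG (Gln): third position 2-fold.
Codon 5 TGT (Cys): third position 2-fold.
Four-fold degenerate third positions: 2.

2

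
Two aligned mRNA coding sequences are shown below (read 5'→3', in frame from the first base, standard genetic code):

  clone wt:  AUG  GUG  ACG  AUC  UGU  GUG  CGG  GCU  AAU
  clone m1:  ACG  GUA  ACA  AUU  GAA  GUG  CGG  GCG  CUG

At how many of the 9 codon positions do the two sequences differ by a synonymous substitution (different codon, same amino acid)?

4

Codon 1: AUG Met / ACG Thr — nonsynonymous.
Codon 2: GUG Val / GUA Val — synonymous.
Codon 3: ACG Thr / ACA Thr — synonymous.
Codon 4: AUC Ile / AUU Ile — synonymous.
Codon 5: UGU Cys / GAA Glu — nonsynonymous.
Codon 6: GUG Val / GUG Val — identical.
Codon 7: CGG Arg / CGG Arg — identical.
Codon 8: GCU Ala / GCG Ala — synonymous.
Codon 9: AAU Asn / CUG Leu — nonsynonymous.
Synonymous differences: 4.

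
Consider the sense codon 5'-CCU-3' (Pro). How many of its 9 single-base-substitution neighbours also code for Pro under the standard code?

Position 1: none → 0 synonymous.
Position 2: none → 0 synonymous.
Position 3: CCC, CCA, CCG → 3 synonymous.
Total: 0 + 0 + 3 = 3.

3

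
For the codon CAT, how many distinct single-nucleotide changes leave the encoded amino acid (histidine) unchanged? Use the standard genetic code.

Position 1: none → 0 synonymous.
Position 2: none → 0 synonymous.
Position 3: CAC → 1 synonymous.
Total: 0 + 0 + 1 = 1.

1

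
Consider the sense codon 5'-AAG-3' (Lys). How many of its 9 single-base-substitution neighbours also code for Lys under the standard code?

Position 1: none → 0 synonymous.
Position 2: none → 0 synonymous.
Position 3: AAA → 1 synonymous.
Total: 0 + 0 + 1 = 1.

1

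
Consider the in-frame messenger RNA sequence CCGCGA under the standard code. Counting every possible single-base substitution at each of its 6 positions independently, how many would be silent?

Codon 1 (CCG, Pro): 3 synonymous substitutions.
Codon 2 (CGA, Arg): 4 synonymous substitutions.
Total: 3 + 4 = 7.

7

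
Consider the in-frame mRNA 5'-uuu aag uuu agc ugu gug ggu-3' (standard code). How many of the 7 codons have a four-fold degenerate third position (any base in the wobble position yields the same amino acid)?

Codon 1 UUU (Phe): third position 2-fold.
Codon 2 AAG (Lys): third position 2-fold.
Codon 3 UUU (Phe): third position 2-fold.
Codon 4 AGC (Ser): third position 2-fold.
Codon 5 UGU (Cys): third position 2-fold.
Codon 6 GUG (Val): third position 4-fold.
Codon 7 GGU (Gly): third position 4-fold.
Four-fold degenerate third positions: 2.

2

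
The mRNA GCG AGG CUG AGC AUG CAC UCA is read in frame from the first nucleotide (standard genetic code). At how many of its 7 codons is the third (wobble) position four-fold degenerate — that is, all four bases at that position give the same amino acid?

Codon 1 GCG (Ala): third position 4-fold.
Codon 2 AGG (Arg): third position 2-fold.
Codon 3 CUG (Leu): third position 4-fold.
Codon 4 AGC (Ser): third position 2-fold.
Codon 5 AUG (Met): third position 1-fold.
Codon 6 CAC (His): third position 2-fold.
Codon 7 UCA (Ser): third position 4-fold.
Four-fold degenerate third positions: 3.

3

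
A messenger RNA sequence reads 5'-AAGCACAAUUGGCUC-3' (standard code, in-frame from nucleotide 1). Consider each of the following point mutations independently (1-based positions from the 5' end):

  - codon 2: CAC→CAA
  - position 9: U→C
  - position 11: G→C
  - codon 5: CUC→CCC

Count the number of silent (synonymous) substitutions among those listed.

Codon 2: CAC (His) → CAA (Gln) — missense.
Codon 3: AAU (Asn) → AAC (Asn) — synonymous.
Codon 4: UGG (Trp) → UCG (Ser) — missense.
Codon 5: CUC (Leu) → CCC (Pro) — missense.
Synonymous: 1 of 4.

1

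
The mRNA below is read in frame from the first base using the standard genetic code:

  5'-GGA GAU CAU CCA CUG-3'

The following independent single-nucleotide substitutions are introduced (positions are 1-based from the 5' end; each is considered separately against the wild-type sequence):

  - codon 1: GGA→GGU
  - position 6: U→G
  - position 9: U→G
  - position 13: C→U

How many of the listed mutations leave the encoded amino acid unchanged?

2

Codon 1: GGA (Gly) → GGU (Gly) — synonymous.
Codon 2: GAU (Asp) → GAG (Glu) — missense.
Codon 3: CAU (His) → CAG (Gln) — missense.
Codon 5: CUG (Leu) → UUG (Leu) — synonymous.
Synonymous: 2 of 4.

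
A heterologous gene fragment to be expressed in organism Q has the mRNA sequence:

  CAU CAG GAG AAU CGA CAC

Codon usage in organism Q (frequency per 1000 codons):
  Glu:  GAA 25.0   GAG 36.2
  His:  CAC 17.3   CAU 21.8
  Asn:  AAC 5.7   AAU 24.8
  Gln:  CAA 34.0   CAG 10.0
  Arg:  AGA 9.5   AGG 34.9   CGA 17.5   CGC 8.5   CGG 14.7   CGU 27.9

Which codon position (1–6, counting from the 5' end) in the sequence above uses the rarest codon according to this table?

2

Codon 1 CAU (His): 21.8 per 1000.
Codon 2 CAG (Gln): 10.0 per 1000.
Codon 3 GAG (Glu): 36.2 per 1000.
Codon 4 AAU (Asn): 24.8 per 1000.
Codon 5 CGA (Arg): 17.5 per 1000.
Codon 6 CAC (His): 17.3 per 1000.
Lowest frequency is 10.0 at codon 2.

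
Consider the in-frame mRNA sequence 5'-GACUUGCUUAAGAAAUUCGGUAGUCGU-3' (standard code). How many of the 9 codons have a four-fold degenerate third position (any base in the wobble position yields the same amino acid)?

3

Codon 1 GAC (Asp): third position 2-fold.
Codon 2 UUG (Leu): third position 2-fold.
Codon 3 CUU (Leu): third position 4-fold.
Codon 4 AAG (Lys): third position 2-fold.
Codon 5 AAA (Lys): third position 2-fold.
Codon 6 UUC (Phe): third position 2-fold.
Codon 7 GGU (Gly): third position 4-fold.
Codon 8 AGU (Ser): third position 2-fold.
Codon 9 CGU (Arg): third position 4-fold.
Four-fold degenerate third positions: 3.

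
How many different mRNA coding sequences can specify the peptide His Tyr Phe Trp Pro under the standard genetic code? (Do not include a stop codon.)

His: 2 codons.
Tyr: 2 codons.
Phe: 2 codons.
Trp: 1 codon.
Pro: 4 codons.
2 × 2 × 2 × 1 × 4 = 32.

32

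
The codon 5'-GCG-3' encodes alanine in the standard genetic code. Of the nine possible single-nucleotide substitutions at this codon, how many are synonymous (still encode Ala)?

Position 1: none → 0 synonymous.
Position 2: none → 0 synonymous.
Position 3: GCU, GCC, GCA → 3 synonymous.
Total: 0 + 0 + 3 = 3.

3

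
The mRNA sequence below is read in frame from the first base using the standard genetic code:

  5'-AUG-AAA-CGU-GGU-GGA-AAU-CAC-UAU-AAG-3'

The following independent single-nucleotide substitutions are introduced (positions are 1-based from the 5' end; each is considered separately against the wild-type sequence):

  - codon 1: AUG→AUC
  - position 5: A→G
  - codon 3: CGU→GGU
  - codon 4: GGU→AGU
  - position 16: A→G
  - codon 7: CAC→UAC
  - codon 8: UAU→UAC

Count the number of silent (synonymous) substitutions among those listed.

1

Codon 1: AUG (Met) → AUC (Ile) — missense.
Codon 2: AAA (Lys) → AGA (Arg) — missense.
Codon 3: CGU (Arg) → GGU (Gly) — missense.
Codon 4: GGU (Gly) → AGU (Ser) — missense.
Codon 6: AAU (Asn) → GAU (Asp) — missense.
Codon 7: CAC (His) → UAC (Tyr) — missense.
Codon 8: UAU (Tyr) → UAC (Tyr) — synonymous.
Synonymous: 1 of 7.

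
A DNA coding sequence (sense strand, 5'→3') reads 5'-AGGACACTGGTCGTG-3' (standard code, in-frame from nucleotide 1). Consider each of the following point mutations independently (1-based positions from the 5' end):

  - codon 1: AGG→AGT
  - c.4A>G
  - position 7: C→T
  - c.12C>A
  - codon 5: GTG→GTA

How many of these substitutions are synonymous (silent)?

Codon 1: AGG (Arg) → AGT (Ser) — missense.
Codon 2: ACA (Thr) → GCA (Ala) — missense.
Codon 3: CTG (Leu) → TTG (Leu) — synonymous.
Codon 4: GTC (Val) → GTA (Val) — synonymous.
Codon 5: GTG (Val) → GTA (Val) — synonymous.
Synonymous: 3 of 5.

3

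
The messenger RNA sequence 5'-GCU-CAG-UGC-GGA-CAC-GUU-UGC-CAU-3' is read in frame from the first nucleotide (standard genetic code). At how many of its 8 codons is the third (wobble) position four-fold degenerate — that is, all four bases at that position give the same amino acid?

Codon 1 GCU (Ala): third position 4-fold.
Codon 2 CAG (Gln): third position 2-fold.
Codon 3 UGC (Cys): third position 2-fold.
Codon 4 GGA (Gly): third position 4-fold.
Codon 5 CAC (His): third position 2-fold.
Codon 6 GUU (Val): third position 4-fold.
Codon 7 UGC (Cys): third position 2-fold.
Codon 8 CAU (His): third position 2-fold.
Four-fold degenerate third positions: 3.

3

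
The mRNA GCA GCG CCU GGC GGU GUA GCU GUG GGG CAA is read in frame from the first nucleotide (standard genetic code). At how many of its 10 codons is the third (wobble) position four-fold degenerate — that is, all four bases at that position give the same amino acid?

9

Codon 1 GCA (Ala): third position 4-fold.
Codon 2 GCG (Ala): third position 4-fold.
Codon 3 CCU (Pro): third position 4-fold.
Codon 4 GGC (Gly): third position 4-fold.
Codon 5 GGU (Gly): third position 4-fold.
Codon 6 GUA (Val): third position 4-fold.
Codon 7 GCU (Ala): third position 4-fold.
Codon 8 GUG (Val): third position 4-fold.
Codon 9 GGG (Gly): third position 4-fold.
Codon 10 CAA (Gln): third position 2-fold.
Four-fold degenerate third positions: 9.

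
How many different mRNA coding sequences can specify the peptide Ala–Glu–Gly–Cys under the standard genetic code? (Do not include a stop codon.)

Ala: 4 codons.
Glu: 2 codons.
Gly: 4 codons.
Cys: 2 codons.
4 × 2 × 4 × 2 = 64.

64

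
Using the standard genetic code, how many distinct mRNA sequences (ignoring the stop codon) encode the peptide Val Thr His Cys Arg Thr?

Val: 4 codons.
Thr: 4 codons.
His: 2 codons.
Cys: 2 codons.
Arg: 6 codons.
Thr: 4 codons.
4 × 4 × 2 × 2 × 6 × 4 = 1536.

1536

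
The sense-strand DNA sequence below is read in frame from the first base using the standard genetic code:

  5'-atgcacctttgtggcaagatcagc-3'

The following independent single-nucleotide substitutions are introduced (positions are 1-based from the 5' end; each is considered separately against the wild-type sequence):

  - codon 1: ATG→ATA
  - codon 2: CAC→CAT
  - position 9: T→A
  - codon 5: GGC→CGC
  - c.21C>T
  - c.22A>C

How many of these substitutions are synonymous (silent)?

Codon 1: ATG (Met) → ATA (Ile) — missense.
Codon 2: CAC (His) → CAT (His) — synonymous.
Codon 3: CTT (Leu) → CTA (Leu) — synonymous.
Codon 5: GGC (Gly) → CGC (Arg) — missense.
Codon 7: ATC (Ile) → ATT (Ile) — synonymous.
Codon 8: AGC (Ser) → CGC (Arg) — missense.
Synonymous: 3 of 6.

3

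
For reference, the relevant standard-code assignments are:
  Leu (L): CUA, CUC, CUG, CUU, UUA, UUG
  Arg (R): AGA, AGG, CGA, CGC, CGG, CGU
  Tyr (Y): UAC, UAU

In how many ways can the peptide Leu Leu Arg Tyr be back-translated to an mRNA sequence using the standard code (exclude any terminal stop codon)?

432

Leu: 6 codons.
Leu: 6 codons.
Arg: 6 codons.
Tyr: 2 codons.
6 × 6 × 6 × 2 = 432.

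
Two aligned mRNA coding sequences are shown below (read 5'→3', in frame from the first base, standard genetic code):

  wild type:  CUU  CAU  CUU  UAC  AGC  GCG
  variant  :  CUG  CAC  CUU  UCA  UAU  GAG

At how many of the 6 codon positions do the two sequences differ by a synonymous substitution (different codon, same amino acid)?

Codon 1: CUU Leu / CUG Leu — synonymous.
Codon 2: CAU His / CAC His — synonymous.
Codon 3: CUU Leu / CUU Leu — identical.
Codon 4: UAC Tyr / UCA Ser — nonsynonymous.
Codon 5: AGC Ser / UAU Tyr — nonsynonymous.
Codon 6: GCG Ala / GAG Glu — nonsynonymous.
Synonymous differences: 2.

2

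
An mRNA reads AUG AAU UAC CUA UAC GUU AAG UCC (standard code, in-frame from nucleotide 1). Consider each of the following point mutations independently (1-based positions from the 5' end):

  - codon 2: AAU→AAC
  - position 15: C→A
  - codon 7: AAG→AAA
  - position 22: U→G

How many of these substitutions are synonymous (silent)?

Codon 2: AAU (Asn) → AAC (Asn) — synonymous.
Codon 5: UAC (Tyr) → UAA (Stop) — nonsense.
Codon 7: AAG (Lys) → AAA (Lys) — synonymous.
Codon 8: UCC (Ser) → GCC (Ala) — missense.
Synonymous: 2 of 4.

2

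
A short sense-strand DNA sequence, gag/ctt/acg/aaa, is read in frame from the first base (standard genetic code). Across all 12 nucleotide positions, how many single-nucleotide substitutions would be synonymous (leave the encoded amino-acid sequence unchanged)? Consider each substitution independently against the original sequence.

8

Codon 1 (GAG, Glu): 1 synonymous substitution.
Codon 2 (CTT, Leu): 3 synonymous substitutions.
Codon 3 (ACG, Thr): 3 synonymous substitutions.
Codon 4 (AAA, Lys): 1 synonymous substitution.
Total: 1 + 3 + 3 + 1 = 8.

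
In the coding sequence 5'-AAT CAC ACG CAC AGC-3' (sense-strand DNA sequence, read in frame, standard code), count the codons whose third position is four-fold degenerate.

Codon 1 AAT (Asn): third position 2-fold.
Codon 2 CAC (His): third position 2-fold.
Codon 3 ACG (Thr): third position 4-fold.
Codon 4 CAC (His): third position 2-fold.
Codon 5 AGC (Ser): third position 2-fold.
Four-fold degenerate third positions: 1.

1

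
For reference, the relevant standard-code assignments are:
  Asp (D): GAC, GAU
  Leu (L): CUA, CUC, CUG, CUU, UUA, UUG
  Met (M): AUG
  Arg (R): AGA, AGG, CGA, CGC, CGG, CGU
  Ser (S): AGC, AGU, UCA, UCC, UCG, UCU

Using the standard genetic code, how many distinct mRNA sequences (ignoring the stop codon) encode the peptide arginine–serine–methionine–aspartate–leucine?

432

Arg: 6 codons.
Ser: 6 codons.
Met: 1 codon.
Asp: 2 codons.
Leu: 6 codons.
6 × 6 × 1 × 2 × 6 = 432.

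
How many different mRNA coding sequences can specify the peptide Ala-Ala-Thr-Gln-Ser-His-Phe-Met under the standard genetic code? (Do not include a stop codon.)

Ala: 4 codons.
Ala: 4 codons.
Thr: 4 codons.
Gln: 2 codons.
Ser: 6 codons.
His: 2 codons.
Phe: 2 codons.
Met: 1 codon.
4 × 4 × 4 × 2 × 6 × 2 × 2 × 1 = 3072.

3072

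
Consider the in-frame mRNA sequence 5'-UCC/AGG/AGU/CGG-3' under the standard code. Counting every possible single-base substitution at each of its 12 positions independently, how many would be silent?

Codon 1 (UCC, Ser): 3 synonymous substitutions.
Codon 2 (AGG, Arg): 2 synonymous substitutions.
Codon 3 (AGU, Ser): 1 synonymous substitution.
Codon 4 (CGG, Arg): 4 synonymous substitutions.
Total: 3 + 2 + 1 + 4 = 10.

10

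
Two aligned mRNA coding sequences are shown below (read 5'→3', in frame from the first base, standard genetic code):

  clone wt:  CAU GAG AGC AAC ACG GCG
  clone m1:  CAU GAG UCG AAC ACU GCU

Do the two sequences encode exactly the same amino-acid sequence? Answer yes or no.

yes

Codon 1: CAU His / CAU His — identical.
Codon 2: GAG Glu / GAG Glu — identical.
Codon 3: AGC Ser / UCG Ser — synonymous.
Codon 4: AAC Asn / AAC Asn — identical.
Codon 5: ACG Thr / ACU Thr — synonymous.
Codon 6: GCG Ala / GCU Ala — synonymous.
Nonsynonymous differences: 0 → same protein.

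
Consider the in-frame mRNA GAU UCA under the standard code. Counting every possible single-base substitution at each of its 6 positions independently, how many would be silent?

Codon 1 (GAU, Asp): 1 synonymous substitution.
Codon 2 (UCA, Ser): 3 synonymous substitutions.
Total: 1 + 3 = 4.

4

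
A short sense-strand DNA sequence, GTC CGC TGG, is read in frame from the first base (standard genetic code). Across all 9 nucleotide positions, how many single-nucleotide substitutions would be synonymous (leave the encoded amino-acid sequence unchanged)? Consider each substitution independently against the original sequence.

6

Codon 1 (GTC, Val): 3 synonymous substitutions.
Codon 2 (CGC, Arg): 3 synonymous substitutions.
Codon 3 (TGG, Trp): 0 synonymous substitutions.
Total: 3 + 3 + 0 = 6.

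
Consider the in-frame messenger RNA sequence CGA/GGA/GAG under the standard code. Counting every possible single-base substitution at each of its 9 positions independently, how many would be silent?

8

Codon 1 (CGA, Arg): 4 synonymous substitutions.
Codon 2 (GGA, Gly): 3 synonymous substitutions.
Codon 3 (GAG, Glu): 1 synonymous substitution.
Total: 4 + 3 + 1 = 8.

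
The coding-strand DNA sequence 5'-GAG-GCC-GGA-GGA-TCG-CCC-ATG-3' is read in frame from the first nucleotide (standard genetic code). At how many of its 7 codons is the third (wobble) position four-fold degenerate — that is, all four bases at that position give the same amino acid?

Codon 1 GAG (Glu): third position 2-fold.
Codon 2 GCC (Ala): third position 4-fold.
Codon 3 GGA (Gly): third position 4-fold.
Codon 4 GGA (Gly): third position 4-fold.
Codon 5 TCG (Ser): third position 4-fold.
Codon 6 CCC (Pro): third position 4-fold.
Codon 7 ATG (Met): third position 1-fold.
Four-fold degenerate third positions: 5.

5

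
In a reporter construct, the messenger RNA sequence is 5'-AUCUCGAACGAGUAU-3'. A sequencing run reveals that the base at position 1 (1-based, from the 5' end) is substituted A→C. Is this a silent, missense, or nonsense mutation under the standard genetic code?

missense

Position 1 falls in codon 1: AUC → Ile.
After the substitution the codon is CUC → Leu.
Ile ≠ Leu, so this is a missense mutation.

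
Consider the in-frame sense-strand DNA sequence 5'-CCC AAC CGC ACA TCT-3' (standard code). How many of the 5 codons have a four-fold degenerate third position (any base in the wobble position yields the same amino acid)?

Codon 1 CCC (Pro): third position 4-fold.
Codon 2 AAC (Asn): third position 2-fold.
Codon 3 CGC (Arg): third position 4-fold.
Codon 4 ACA (Thr): third position 4-fold.
Codon 5 TCT (Ser): third position 4-fold.
Four-fold degenerate third positions: 4.

4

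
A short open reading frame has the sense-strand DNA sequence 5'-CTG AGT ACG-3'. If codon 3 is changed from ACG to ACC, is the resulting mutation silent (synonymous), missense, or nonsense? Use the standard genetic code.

silent

Position 9 falls in codon 3: ACG → Thr.
After the substitution the codon is ACC → Thr.
Both encode Thr, so the change is synonymous.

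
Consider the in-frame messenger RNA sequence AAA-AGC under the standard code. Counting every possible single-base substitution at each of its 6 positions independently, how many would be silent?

Codon 1 (AAA, Lys): 1 synonymous substitution.
Codon 2 (AGC, Ser): 1 synonymous substitution.
Total: 1 + 1 = 2.

2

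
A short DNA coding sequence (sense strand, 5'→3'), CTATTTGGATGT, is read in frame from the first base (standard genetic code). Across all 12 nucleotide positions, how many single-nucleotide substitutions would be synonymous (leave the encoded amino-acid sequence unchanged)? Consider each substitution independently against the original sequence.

9

Codon 1 (CTA, Leu): 4 synonymous substitutions.
Codon 2 (TTT, Phe): 1 synonymous substitution.
Codon 3 (GGA, Gly): 3 synonymous substitutions.
Codon 4 (TGT, Cys): 1 synonymous substitution.
Total: 4 + 1 + 3 + 1 = 9.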